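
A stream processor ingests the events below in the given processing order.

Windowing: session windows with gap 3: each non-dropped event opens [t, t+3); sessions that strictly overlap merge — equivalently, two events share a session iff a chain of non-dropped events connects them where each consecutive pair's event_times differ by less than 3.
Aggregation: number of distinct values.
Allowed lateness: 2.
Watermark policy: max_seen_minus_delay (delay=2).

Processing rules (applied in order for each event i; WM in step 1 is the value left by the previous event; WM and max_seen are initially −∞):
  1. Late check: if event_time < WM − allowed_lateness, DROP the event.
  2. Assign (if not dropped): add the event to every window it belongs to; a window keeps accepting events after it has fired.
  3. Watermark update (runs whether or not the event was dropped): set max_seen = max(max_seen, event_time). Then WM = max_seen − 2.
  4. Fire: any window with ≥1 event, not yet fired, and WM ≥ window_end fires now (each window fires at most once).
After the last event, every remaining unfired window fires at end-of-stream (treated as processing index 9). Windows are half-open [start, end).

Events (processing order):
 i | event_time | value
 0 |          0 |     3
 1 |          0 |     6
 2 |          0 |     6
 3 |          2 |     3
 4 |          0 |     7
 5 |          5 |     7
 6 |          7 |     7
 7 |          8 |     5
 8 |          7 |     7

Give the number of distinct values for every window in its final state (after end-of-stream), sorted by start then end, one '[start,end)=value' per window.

[0,5)=3 [5,11)=2

i=0 t=0 v=3: → [0,3); WM=-2
i=1 t=0 v=6: → [0,3); WM=-2
i=2 t=0 v=6: → [0,3); WM=-2
i=3 t=2 v=3: → [0,5); WM=0
i=4 t=0 v=7: → [0,5); WM=0
i=5 t=5 v=7: → [5,8); WM=3
i=6 t=7 v=7: → [5,10); WM=5
i=7 t=8 v=5: → [5,11); WM=6
i=8 t=7 v=7: → [5,11); WM=6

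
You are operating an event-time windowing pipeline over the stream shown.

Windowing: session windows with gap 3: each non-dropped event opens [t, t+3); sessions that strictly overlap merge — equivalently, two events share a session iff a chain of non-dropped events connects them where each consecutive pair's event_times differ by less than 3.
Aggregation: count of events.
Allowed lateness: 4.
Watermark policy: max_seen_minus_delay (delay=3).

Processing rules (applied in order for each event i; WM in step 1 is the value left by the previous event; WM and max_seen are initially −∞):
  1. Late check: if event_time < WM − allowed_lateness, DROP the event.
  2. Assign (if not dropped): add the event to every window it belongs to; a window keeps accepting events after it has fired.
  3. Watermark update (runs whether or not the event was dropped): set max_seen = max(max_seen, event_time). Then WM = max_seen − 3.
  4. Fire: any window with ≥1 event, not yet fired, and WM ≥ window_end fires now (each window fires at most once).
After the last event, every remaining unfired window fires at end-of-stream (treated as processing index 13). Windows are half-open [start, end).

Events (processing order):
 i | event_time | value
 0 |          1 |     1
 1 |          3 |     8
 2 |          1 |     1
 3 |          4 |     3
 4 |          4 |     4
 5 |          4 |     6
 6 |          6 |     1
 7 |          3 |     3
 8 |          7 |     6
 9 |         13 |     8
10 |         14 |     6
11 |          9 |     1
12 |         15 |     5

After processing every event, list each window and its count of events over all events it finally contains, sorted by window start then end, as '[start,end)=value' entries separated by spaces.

[1,12)=10 [13,18)=3

i=0 t=1 v=1: → [1,4); WM=-2
i=1 t=3 v=8: → [1,6); WM=0
i=2 t=1 v=1: → [1,6); WM=0
i=3 t=4 v=3: → [1,7); WM=1
i=4 t=4 v=4: → [1,7); WM=1
i=5 t=4 v=6: → [1,7); WM=1
i=6 t=6 v=1: → [1,9); WM=3
i=7 t=3 v=3: → [1,9); WM=3
i=8 t=7 v=6: → [1,10); WM=4
i=9 t=13 v=8: → [13,16); WM=10
i=10 t=14 v=6: → [13,17); WM=11
i=11 t=9 v=1: → [1,12); WM=11
i=12 t=15 v=5: → [13,18); WM=12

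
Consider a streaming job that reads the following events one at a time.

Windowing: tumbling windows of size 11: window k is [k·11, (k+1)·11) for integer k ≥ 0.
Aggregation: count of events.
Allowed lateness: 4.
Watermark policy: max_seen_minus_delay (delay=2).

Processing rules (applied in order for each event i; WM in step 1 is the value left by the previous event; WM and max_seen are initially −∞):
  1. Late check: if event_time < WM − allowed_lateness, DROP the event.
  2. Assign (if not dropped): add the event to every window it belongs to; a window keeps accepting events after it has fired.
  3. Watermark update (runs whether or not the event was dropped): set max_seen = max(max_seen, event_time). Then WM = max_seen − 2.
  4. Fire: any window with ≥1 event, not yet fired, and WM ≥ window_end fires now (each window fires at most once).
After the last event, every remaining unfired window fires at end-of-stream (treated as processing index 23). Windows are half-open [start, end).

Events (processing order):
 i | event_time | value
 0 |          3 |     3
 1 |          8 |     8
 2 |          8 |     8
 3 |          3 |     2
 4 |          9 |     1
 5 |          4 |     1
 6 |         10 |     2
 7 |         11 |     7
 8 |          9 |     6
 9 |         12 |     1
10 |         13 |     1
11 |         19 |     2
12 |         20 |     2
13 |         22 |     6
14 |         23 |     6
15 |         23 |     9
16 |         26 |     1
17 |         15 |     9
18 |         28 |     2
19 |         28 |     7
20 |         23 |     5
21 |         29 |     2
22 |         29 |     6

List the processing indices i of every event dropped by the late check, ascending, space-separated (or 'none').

i=0 t=3 v=3: → [0,11); WM=1
i=1 t=8 v=8: → [0,11); WM=6
i=2 t=8 v=8: → [0,11); WM=6
i=3 t=3 v=2: → [0,11); WM=6
i=4 t=9 v=1: → [0,11); WM=7
i=5 t=4 v=1: → [0,11); WM=7
i=6 t=10 v=2: → [0,11); WM=8
i=7 t=11 v=7: → [11,22); WM=9
i=8 t=9 v=6: → [0,11); WM=9
i=9 t=12 v=1: → [11,22); WM=10
i=10 t=13 v=1: → [11,22); WM=11; [0,11) fires=8
i=11 t=19 v=2: → [11,22); WM=17
i=12 t=20 v=2: → [11,22); WM=18
i=13 t=22 v=6: → [22,33); WM=20
i=14 t=23 v=6: → [22,33); WM=21
i=15 t=23 v=9: → [22,33); WM=21
i=16 t=26 v=1: → [22,33); WM=24; [11,22) fires=5
i=17 t=15 v=9: DROP (t<24-4); WM=24
i=18 t=28 v=2: → [22,33); WM=26
i=19 t=28 v=7: → [22,33); WM=26
i=20 t=23 v=5: → [22,33); WM=26
i=21 t=29 v=2: → [22,33); WM=27
i=22 t=29 v=6: → [22,33); WM=27

17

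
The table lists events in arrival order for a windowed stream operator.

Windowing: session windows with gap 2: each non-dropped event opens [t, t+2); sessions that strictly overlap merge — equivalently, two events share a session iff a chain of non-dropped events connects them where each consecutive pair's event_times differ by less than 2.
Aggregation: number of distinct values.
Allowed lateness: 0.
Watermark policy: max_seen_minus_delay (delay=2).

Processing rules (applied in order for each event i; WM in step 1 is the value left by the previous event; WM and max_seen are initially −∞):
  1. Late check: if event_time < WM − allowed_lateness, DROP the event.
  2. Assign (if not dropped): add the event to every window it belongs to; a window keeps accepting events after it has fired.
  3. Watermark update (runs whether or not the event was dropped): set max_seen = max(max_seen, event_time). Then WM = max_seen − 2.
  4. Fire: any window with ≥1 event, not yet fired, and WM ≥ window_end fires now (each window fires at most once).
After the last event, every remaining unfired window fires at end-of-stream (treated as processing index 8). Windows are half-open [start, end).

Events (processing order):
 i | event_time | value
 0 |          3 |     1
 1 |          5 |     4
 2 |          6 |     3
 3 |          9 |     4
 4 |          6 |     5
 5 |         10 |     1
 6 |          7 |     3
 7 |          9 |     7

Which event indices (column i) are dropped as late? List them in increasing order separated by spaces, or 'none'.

4 6

i=0 t=3 v=1: → [3,5); WM=1
i=1 t=5 v=4: → [5,7); WM=3
i=2 t=6 v=3: → [5,8); WM=4
i=3 t=9 v=4: → [9,11); WM=7
i=4 t=6 v=5: DROP (t<7-0); WM=7
i=5 t=10 v=1: → [9,12); WM=8
i=6 t=7 v=3: DROP (t<8-0); WM=8
i=7 t=9 v=7: → [9,12); WM=8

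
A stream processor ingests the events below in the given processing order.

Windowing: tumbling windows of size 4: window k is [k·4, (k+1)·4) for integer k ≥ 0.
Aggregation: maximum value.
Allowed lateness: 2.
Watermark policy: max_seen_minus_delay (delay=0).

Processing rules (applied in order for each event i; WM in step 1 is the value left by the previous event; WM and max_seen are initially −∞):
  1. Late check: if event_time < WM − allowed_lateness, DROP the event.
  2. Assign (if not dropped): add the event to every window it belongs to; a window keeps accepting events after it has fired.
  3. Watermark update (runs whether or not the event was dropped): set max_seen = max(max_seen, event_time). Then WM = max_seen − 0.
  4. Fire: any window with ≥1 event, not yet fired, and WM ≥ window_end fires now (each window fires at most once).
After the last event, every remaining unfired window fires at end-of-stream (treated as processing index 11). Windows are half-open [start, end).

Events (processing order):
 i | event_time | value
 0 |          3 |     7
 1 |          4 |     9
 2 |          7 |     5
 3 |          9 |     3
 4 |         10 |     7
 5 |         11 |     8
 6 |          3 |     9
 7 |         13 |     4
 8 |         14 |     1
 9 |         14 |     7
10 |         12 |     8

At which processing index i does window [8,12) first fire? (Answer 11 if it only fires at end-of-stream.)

7

i=0 t=3 v=7: → [0,4); WM=3
i=1 t=4 v=9: → [4,8); WM=4; [0,4) fires=7
i=2 t=7 v=5: → [4,8); WM=7
i=3 t=9 v=3: → [8,12); WM=9; [4,8) fires=9
i=4 t=10 v=7: → [8,12); WM=10
i=5 t=11 v=8: → [8,12); WM=11
i=6 t=3 v=9: DROP (t<11-2); WM=11
i=7 t=13 v=4: → [12,16); WM=13; [8,12) fires=8
i=8 t=14 v=1: → [12,16); WM=14
i=9 t=14 v=7: → [12,16); WM=14
i=10 t=12 v=8: → [12,16); WM=14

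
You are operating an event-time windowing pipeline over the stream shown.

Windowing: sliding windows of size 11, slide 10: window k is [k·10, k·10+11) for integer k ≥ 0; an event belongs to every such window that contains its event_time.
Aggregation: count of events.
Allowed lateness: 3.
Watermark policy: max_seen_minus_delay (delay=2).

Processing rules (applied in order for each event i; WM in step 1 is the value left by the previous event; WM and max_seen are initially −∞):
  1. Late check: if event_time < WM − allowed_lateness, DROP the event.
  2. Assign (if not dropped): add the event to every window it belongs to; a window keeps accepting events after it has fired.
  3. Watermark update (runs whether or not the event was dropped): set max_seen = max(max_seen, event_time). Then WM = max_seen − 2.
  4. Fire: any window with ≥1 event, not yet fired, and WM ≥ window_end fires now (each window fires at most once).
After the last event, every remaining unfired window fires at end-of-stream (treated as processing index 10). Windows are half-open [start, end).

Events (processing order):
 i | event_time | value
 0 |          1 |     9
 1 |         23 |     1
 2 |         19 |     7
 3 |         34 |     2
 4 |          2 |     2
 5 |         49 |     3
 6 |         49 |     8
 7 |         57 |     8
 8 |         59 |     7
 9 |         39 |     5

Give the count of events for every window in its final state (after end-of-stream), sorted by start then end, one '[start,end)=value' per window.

[0,11)=1 [10,21)=1 [20,31)=1 [30,41)=1 [40,51)=2 [50,61)=2

i=0 t=1 v=9: → [0,11); WM=-1
i=1 t=23 v=1: → [20,31); WM=21; [0,11) fires=1
i=2 t=19 v=7: → [10,21); WM=21; [10,21) fires=1
i=3 t=34 v=2: → [30,41); WM=32; [20,31) fires=1
i=4 t=2 v=2: DROP (t<32-3); WM=32
i=5 t=49 v=3: → [40,51); WM=47; [30,41) fires=1
i=6 t=49 v=8: → [40,51); WM=47
i=7 t=57 v=8: → [50,61); WM=55; [40,51) fires=2
i=8 t=59 v=7: → [50,61); WM=57
i=9 t=39 v=5: DROP (t<57-3); WM=57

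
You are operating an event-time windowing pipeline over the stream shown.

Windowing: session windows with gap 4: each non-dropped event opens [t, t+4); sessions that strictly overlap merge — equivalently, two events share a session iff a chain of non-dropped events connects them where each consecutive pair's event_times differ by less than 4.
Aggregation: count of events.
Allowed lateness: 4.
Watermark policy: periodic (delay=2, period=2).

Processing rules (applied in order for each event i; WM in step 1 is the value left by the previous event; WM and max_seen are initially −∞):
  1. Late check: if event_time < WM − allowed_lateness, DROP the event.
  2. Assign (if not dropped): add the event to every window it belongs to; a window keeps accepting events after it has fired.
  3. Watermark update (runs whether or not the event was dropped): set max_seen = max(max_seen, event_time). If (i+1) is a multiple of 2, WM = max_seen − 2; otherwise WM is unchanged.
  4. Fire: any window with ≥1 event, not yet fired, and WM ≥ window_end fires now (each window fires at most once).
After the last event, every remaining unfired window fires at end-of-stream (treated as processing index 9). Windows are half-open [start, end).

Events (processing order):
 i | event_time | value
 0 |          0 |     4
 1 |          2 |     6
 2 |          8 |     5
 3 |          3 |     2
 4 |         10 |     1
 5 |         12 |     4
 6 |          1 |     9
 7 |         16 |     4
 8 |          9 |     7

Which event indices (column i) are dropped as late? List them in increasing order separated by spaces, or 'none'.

6 8

i=0 t=0 v=4: → [0,4); WM=−∞
i=1 t=2 v=6: → [0,6); WM=0
i=2 t=8 v=5: → [8,12); WM=0
i=3 t=3 v=2: → [0,7); WM=6
i=4 t=10 v=1: → [8,14); WM=6
i=5 t=12 v=4: → [8,16); WM=10
i=6 t=1 v=9: DROP (t<10-4); WM=10
i=7 t=16 v=4: → [16,20); WM=14
i=8 t=9 v=7: DROP (t<14-4); WM=14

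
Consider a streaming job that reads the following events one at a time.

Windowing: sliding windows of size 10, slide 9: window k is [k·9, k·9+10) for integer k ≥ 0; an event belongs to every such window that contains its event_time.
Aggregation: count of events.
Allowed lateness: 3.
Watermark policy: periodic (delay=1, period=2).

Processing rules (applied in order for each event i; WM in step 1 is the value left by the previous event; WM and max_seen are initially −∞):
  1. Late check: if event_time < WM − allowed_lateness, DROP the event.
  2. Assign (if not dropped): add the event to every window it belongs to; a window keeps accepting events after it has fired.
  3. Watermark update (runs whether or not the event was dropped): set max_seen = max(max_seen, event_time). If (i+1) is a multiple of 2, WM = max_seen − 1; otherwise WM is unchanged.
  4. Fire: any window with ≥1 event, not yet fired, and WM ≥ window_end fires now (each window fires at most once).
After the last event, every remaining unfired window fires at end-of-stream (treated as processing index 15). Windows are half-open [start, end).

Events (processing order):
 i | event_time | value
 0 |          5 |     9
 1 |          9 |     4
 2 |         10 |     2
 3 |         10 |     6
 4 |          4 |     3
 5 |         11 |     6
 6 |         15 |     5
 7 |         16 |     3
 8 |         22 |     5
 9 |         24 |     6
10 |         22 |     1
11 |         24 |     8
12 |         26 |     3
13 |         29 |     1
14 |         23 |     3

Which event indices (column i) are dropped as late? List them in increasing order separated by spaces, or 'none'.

4 14

i=0 t=5 v=9: → [0,10); WM=−∞
i=1 t=9 v=4: → [9,19),[0,10); WM=8
i=2 t=10 v=2: → [9,19); WM=8
i=3 t=10 v=6: → [9,19); WM=9
i=4 t=4 v=3: DROP (t<9-3); WM=9
i=5 t=11 v=6: → [9,19); WM=10; [0,10) fires=2
i=6 t=15 v=5: → [9,19); WM=10
i=7 t=16 v=3: → [9,19); WM=15
i=8 t=22 v=5: → [18,28); WM=15
i=9 t=24 v=6: → [18,28); WM=23; [9,19) fires=6
i=10 t=22 v=1: → [18,28); WM=23
i=11 t=24 v=8: → [18,28); WM=23
i=12 t=26 v=3: → [18,28); WM=23
i=13 t=29 v=1: → [27,37); WM=28; [18,28) fires=5
i=14 t=23 v=3: DROP (t<28-3); WM=28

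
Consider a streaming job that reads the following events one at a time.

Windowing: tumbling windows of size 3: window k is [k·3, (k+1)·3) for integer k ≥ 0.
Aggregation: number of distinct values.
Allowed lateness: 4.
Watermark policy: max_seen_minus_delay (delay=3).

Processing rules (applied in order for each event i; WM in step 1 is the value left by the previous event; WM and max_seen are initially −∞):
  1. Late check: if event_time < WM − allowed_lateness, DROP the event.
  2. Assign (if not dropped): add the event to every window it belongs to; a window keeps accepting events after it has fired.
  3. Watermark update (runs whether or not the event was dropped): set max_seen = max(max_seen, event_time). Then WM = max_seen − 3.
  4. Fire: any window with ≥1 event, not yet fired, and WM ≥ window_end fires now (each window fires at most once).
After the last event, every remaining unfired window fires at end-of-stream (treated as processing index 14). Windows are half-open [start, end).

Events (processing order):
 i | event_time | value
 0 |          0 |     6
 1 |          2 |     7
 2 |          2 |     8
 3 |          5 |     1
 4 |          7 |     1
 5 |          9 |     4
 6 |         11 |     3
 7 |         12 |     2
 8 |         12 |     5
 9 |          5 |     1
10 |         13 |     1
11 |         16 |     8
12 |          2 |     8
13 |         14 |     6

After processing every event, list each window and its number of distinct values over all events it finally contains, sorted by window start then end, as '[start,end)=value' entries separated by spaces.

[0,3)=3 [3,6)=1 [6,9)=1 [9,12)=2 [12,15)=4 [15,18)=1

i=0 t=0 v=6: → [0,3); WM=-3
i=1 t=2 v=7: → [0,3); WM=-1
i=2 t=2 v=8: → [0,3); WM=-1
i=3 t=5 v=1: → [3,6); WM=2
i=4 t=7 v=1: → [6,9); WM=4; [0,3) fires=3
i=5 t=9 v=4: → [9,12); WM=6; [3,6) fires=1
i=6 t=11 v=3: → [9,12); WM=8
i=7 t=12 v=2: → [12,15); WM=9; [6,9) fires=1
i=8 t=12 v=5: → [12,15); WM=9
i=9 t=5 v=1: → [3,6); WM=9
i=10 t=13 v=1: → [12,15); WM=10
i=11 t=16 v=8: → [15,18); WM=13; [9,12) fires=2
i=12 t=2 v=8: DROP (t<13-4); WM=13
i=13 t=14 v=6: → [12,15); WM=13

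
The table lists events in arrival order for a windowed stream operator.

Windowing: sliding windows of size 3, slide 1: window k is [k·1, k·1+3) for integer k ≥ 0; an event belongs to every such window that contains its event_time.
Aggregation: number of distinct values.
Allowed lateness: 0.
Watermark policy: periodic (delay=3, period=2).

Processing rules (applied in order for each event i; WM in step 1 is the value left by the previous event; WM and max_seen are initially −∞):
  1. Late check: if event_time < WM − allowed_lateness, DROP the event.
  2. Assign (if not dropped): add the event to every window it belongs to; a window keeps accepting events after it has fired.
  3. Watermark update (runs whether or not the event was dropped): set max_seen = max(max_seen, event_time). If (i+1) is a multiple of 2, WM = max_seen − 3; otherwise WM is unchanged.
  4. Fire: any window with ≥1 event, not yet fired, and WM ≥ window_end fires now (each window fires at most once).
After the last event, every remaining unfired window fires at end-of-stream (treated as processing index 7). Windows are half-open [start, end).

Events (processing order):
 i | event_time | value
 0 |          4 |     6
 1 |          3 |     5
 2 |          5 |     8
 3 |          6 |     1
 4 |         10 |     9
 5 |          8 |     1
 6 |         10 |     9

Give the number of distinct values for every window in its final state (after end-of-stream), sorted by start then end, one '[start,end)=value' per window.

i=0 t=4 v=6: → [4,7),[3,6),[2,5); WM=−∞
i=1 t=3 v=5: → [3,6),[2,5),[1,4); WM=1
i=2 t=5 v=8: → [5,8),[4,7),[3,6); WM=1
i=3 t=6 v=1: → [6,9),[5,8),[4,7); WM=3
i=4 t=10 v=9: → [10,13),[9,12),[8,11); WM=3
i=5 t=8 v=1: → [8,11),[7,10),[6,9); WM=7; [1,4) fires=1 [2,5) fires=2 [3,6) fires=3 [4,7) fires=3
i=6 t=10 v=9: → [10,13),[9,12),[8,11); WM=7

[1,4)=1 [2,5)=2 [3,6)=3 [4,7)=3 [5,8)=2 [6,9)=1 [7,10)=1 [8,11)=2 [9,12)=1 [10,13)=1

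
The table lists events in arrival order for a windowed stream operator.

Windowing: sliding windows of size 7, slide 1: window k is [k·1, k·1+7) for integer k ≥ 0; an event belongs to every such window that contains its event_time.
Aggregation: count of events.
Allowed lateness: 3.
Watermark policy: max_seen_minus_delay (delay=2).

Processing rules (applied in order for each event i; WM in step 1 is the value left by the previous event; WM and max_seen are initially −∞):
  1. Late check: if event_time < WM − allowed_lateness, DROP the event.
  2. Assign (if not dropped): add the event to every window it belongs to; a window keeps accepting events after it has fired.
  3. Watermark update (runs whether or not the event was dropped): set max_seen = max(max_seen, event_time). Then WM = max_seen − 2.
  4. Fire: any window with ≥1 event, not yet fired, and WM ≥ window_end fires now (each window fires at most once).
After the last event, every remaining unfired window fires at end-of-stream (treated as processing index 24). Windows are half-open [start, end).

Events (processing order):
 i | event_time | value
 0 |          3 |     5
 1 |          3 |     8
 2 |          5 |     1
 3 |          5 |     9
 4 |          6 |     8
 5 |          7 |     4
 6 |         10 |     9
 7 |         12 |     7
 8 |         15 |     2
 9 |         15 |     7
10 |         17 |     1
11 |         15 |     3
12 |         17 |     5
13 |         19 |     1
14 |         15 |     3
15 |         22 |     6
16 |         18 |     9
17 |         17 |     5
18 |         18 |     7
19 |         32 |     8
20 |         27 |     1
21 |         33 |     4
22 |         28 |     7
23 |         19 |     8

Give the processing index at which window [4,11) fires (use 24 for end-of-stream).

i=0 t=3 v=5: → [3,10),[2,9),[1,8),[0,7); WM=1
i=1 t=3 v=8: → [3,10),[2,9),[1,8),[0,7); WM=1
i=2 t=5 v=1: → [5,12),[4,11),[3,10),[2,9),[1,8),[0,7); WM=3
i=3 t=5 v=9: → [5,12),[4,11),[3,10),[2,9),[1,8),[0,7); WM=3
i=4 t=6 v=8: → [6,13),[5,12),[4,11),[3,10),[2,9),[1,8),[0,7); WM=4
i=5 t=7 v=4: → [7,14),[6,13),[5,12),[4,11),[3,10),[2,9),[1,8); WM=5
i=6 t=10 v=9: → [10,17),[9,16),[8,15),[7,14),[6,13),[5,12),[4,11); WM=8; [0,7) fires=5 [1,8) fires=6
i=7 t=12 v=7: → [12,19),[11,18),[10,17),[9,16),[8,15),[7,14),[6,13); WM=10; [2,9) fires=6 [3,10) fires=6
i=8 t=15 v=2: → [15,22),[14,21),[13,20),[12,19),[11,18),[10,17),[9,16); WM=13; [4,11) fires=5 [5,12) fires=5 [6,13) fires=4
i=9 t=15 v=7: → [15,22),[14,21),[13,20),[12,19),[11,18),[10,17),[9,16); WM=13
i=10 t=17 v=1: → [17,24),[16,23),[15,22),[14,21),[13,20),[12,19),[11,18); WM=15; [7,14) fires=3 [8,15) fires=2
i=11 t=15 v=3: → [15,22),[14,21),[13,20),[12,19),[11,18),[10,17),[9,16); WM=15
i=12 t=17 v=5: → [17,24),[16,23),[15,22),[14,21),[13,20),[12,19),[11,18); WM=15
i=13 t=19 v=1: → [19,26),[18,25),[17,24),[16,23),[15,22),[14,21),[13,20); WM=17; [9,16) fires=5 [10,17) fires=5
i=14 t=15 v=3: → [15,22),[14,21),[13,20),[12,19),[11,18),[10,17),[9,16); WM=17
i=15 t=22 v=6: → [22,29),[21,28),[20,27),[19,26),[18,25),[17,24),[16,23); WM=20; [11,18) fires=7 [12,19) fires=7 [13,20) fires=7
i=16 t=18 v=9: → [18,25),[17,24),[16,23),[15,22),[14,21),[13,20),[12,19); WM=20
i=17 t=17 v=5: → [17,24),[16,23),[15,22),[14,21),[13,20),[12,19),[11,18); WM=20
i=18 t=18 v=7: → [18,25),[17,24),[16,23),[15,22),[14,21),[13,20),[12,19); WM=20
i=19 t=32 v=8: → [32,39),[31,38),[30,37),[29,36),[28,35),[27,34),[26,33); WM=30; [14,21) fires=10 [15,22) fires=10 [16,23) fires=7 [17,24) fires=7 [18,25) fires=4 [19,26) fires=2 [20,27) fires=1 [21,28) fires=1 [22,29) fires=1
i=20 t=27 v=1: → [27,34),[26,33),[25,32),[24,31),[23,30),[22,29),[21,28); WM=30; [23,30) fires=1
i=21 t=33 v=4: → [33,40),[32,39),[31,38),[30,37),[29,36),[28,35),[27,34); WM=31; [24,31) fires=1
i=22 t=28 v=7: → [28,35),[27,34),[26,33),[25,32),[24,31),[23,30),[22,29); WM=31
i=23 t=19 v=8: DROP (t<31-3); WM=31

8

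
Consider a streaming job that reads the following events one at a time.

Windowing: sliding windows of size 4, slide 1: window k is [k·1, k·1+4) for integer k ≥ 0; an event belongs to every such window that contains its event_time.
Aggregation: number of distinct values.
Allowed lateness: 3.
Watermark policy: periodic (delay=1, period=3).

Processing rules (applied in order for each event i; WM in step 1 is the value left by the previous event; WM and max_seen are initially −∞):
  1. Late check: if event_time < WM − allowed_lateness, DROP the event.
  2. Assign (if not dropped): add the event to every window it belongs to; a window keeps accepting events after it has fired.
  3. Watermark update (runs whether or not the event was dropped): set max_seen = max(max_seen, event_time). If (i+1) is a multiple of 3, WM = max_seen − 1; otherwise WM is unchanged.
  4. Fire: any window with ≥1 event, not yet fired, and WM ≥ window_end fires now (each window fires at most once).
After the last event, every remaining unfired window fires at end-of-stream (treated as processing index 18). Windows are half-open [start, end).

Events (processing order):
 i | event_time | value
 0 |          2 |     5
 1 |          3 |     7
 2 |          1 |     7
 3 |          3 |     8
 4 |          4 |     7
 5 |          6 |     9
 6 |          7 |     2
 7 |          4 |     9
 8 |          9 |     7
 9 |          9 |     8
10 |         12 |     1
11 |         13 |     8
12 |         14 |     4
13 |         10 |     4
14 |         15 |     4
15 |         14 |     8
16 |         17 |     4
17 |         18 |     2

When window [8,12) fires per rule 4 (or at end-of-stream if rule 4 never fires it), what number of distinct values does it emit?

i=0 t=2 v=5: → [2,6),[1,5),[0,4); WM=−∞
i=1 t=3 v=7: → [3,7),[2,6),[1,5),[0,4); WM=−∞
i=2 t=1 v=7: → [1,5),[0,4); WM=2
i=3 t=3 v=8: → [3,7),[2,6),[1,5),[0,4); WM=2
i=4 t=4 v=7: → [4,8),[3,7),[2,6),[1,5); WM=2
i=5 t=6 v=9: → [6,10),[5,9),[4,8),[3,7); WM=5; [0,4) fires=3 [1,5) fires=3
i=6 t=7 v=2: → [7,11),[6,10),[5,9),[4,8); WM=5
i=7 t=4 v=9: → [4,8),[3,7),[2,6),[1,5); WM=5
i=8 t=9 v=7: → [9,13),[8,12),[7,11),[6,10); WM=8; [2,6) fires=4 [3,7) fires=3 [4,8) fires=3
i=9 t=9 v=8: → [9,13),[8,12),[7,11),[6,10); WM=8
i=10 t=12 v=1: → [12,16),[11,15),[10,14),[9,13); WM=8
i=11 t=13 v=8: → [13,17),[12,16),[11,15),[10,14); WM=12; [5,9) fires=2 [6,10) fires=4 [7,11) fires=3 [8,12) fires=2
i=12 t=14 v=4: → [14,18),[13,17),[12,16),[11,15); WM=12
i=13 t=10 v=4: → [10,14),[9,13),[8,12),[7,11); WM=12
i=14 t=15 v=4: → [15,19),[14,18),[13,17),[12,16); WM=14; [9,13) fires=4 [10,14) fires=3
i=15 t=14 v=8: → [14,18),[13,17),[12,16),[11,15); WM=14
i=16 t=17 v=4: → [17,21),[16,20),[15,19),[14,18); WM=14
i=17 t=18 v=2: → [18,22),[17,21),[16,20),[15,19); WM=17; [11,15) fires=3 [12,16) fires=3 [13,17) fires=2

2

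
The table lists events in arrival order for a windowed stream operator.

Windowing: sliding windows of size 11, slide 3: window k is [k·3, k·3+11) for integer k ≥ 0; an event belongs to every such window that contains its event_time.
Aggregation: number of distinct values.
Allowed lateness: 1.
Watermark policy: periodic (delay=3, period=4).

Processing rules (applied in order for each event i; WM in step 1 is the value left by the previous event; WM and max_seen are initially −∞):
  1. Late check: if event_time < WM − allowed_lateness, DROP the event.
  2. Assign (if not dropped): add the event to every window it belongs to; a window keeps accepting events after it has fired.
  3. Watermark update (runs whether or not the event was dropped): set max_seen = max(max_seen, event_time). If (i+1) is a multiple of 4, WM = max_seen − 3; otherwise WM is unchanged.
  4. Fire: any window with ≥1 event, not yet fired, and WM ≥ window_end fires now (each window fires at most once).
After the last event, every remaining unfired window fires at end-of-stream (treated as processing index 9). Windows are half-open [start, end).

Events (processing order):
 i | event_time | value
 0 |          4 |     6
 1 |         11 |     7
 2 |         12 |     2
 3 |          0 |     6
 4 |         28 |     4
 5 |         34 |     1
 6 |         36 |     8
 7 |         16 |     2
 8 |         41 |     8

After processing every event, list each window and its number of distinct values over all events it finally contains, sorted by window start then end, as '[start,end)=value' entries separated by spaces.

[0,11)=1 [3,14)=3 [6,17)=2 [9,20)=2 [12,23)=1 [15,26)=1 [18,29)=1 [21,32)=1 [24,35)=2 [27,38)=3 [30,41)=2 [33,44)=2 [36,47)=1 [39,50)=1

i=0 t=4 v=6: → [3,14),[0,11); WM=−∞
i=1 t=11 v=7: → [9,20),[6,17),[3,14); WM=−∞
i=2 t=12 v=2: → [12,23),[9,20),[6,17),[3,14); WM=−∞
i=3 t=0 v=6: → [0,11); WM=9
i=4 t=28 v=4: → [27,38),[24,35),[21,32),[18,29); WM=9
i=5 t=34 v=1: → [33,44),[30,41),[27,38),[24,35); WM=9
i=6 t=36 v=8: → [36,47),[33,44),[30,41),[27,38); WM=9
i=7 t=16 v=2: → [15,26),[12,23),[9,20),[6,17); WM=33; [0,11) fires=1 [3,14) fires=3 [6,17) fires=2 [9,20) fires=2 [12,23) fires=1 [15,26) fires=1 [18,29) fires=1 [21,32) fires=1
i=8 t=41 v=8: → [39,50),[36,47),[33,44); WM=33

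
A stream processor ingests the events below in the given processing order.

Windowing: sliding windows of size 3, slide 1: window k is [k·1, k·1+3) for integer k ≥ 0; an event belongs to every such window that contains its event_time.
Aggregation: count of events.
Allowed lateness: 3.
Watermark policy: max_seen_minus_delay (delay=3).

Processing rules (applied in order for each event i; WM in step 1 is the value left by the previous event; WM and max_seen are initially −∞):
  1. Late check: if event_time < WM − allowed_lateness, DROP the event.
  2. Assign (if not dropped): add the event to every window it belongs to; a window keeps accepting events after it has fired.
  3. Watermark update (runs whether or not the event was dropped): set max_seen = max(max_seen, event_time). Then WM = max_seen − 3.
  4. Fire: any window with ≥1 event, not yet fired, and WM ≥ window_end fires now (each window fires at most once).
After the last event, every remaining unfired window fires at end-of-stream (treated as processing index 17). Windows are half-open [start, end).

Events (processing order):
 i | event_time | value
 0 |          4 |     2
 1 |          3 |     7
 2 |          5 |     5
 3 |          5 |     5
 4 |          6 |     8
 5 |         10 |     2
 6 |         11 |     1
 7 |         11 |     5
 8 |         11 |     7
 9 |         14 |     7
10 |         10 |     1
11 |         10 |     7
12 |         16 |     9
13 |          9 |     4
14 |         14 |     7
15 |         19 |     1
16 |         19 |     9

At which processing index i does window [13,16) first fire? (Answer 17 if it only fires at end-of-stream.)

15

i=0 t=4 v=2: → [4,7),[3,6),[2,5); WM=1
i=1 t=3 v=7: → [3,6),[2,5),[1,4); WM=1
i=2 t=5 v=5: → [5,8),[4,7),[3,6); WM=2
i=3 t=5 v=5: → [5,8),[4,7),[3,6); WM=2
i=4 t=6 v=8: → [6,9),[5,8),[4,7); WM=3
i=5 t=10 v=2: → [10,13),[9,12),[8,11); WM=7; [1,4) fires=1 [2,5) fires=2 [3,6) fires=4 [4,7) fires=4
i=6 t=11 v=1: → [11,14),[10,13),[9,12); WM=8; [5,8) fires=3
i=7 t=11 v=5: → [11,14),[10,13),[9,12); WM=8
i=8 t=11 v=7: → [11,14),[10,13),[9,12); WM=8
i=9 t=14 v=7: → [14,17),[13,16),[12,15); WM=11; [6,9) fires=1 [8,11) fires=1
i=10 t=10 v=1: → [10,13),[9,12),[8,11); WM=11
i=11 t=10 v=7: → [10,13),[9,12),[8,11); WM=11
i=12 t=16 v=9: → [16,19),[15,18),[14,17); WM=13; [9,12) fires=6 [10,13) fires=6
i=13 t=9 v=4: DROP (t<13-3); WM=13
i=14 t=14 v=7: → [14,17),[13,16),[12,15); WM=13
i=15 t=19 v=1: → [19,22),[18,21),[17,20); WM=16; [11,14) fires=3 [12,15) fires=2 [13,16) fires=2
i=16 t=19 v=9: → [19,22),[18,21),[17,20); WM=16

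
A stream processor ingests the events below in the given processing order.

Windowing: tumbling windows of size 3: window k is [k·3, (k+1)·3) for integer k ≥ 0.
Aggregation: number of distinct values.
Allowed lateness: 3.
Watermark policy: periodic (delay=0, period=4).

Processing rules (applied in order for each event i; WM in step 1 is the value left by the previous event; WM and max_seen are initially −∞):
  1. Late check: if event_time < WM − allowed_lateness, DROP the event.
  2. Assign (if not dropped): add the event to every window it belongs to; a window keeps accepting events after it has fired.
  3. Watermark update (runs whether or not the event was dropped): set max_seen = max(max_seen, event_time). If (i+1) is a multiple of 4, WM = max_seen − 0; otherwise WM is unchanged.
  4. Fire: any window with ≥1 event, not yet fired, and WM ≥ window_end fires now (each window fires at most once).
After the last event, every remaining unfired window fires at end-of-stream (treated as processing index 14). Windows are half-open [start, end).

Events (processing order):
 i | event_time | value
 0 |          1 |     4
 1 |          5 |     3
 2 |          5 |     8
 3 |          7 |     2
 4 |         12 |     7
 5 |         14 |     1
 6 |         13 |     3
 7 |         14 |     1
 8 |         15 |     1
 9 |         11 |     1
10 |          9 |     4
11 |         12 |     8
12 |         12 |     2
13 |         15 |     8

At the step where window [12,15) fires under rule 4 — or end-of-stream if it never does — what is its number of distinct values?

i=0 t=1 v=4: → [0,3); WM=−∞
i=1 t=5 v=3: → [3,6); WM=−∞
i=2 t=5 v=8: → [3,6); WM=−∞
i=3 t=7 v=2: → [6,9); WM=7; [0,3) fires=1 [3,6) fires=2
i=4 t=12 v=7: → [12,15); WM=7
i=5 t=14 v=1: → [12,15); WM=7
i=6 t=13 v=3: → [12,15); WM=7
i=7 t=14 v=1: → [12,15); WM=14; [6,9) fires=1
i=8 t=15 v=1: → [15,18); WM=14
i=9 t=11 v=1: → [9,12); WM=14; [9,12) fires=1
i=10 t=9 v=4: DROP (t<14-3); WM=14
i=11 t=12 v=8: → [12,15); WM=15; [12,15) fires=4
i=12 t=12 v=2: → [12,15); WM=15
i=13 t=15 v=8: → [15,18); WM=15

4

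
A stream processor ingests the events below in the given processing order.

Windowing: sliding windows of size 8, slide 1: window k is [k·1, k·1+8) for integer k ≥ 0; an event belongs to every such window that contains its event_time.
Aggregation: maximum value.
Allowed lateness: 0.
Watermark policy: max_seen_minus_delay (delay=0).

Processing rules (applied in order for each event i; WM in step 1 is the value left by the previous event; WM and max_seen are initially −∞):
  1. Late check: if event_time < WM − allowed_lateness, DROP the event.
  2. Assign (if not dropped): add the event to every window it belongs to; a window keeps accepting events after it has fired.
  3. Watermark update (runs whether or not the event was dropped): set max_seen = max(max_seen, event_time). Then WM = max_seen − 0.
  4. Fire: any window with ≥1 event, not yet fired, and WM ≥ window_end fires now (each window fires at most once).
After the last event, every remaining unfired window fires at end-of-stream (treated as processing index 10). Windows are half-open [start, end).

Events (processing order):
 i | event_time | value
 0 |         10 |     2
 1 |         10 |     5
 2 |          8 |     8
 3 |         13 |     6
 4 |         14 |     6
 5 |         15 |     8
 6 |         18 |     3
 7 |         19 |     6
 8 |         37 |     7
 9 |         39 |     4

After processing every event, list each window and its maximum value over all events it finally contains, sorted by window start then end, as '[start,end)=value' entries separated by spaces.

i=0 t=10 v=2: → [10,18),[9,17),[8,16),[7,15),[6,14),[5,13),[4,12),[3,11); WM=10
i=1 t=10 v=5: → [10,18),[9,17),[8,16),[7,15),[6,14),[5,13),[4,12),[3,11); WM=10
i=2 t=8 v=8: DROP (t<10-0); WM=10
i=3 t=13 v=6: → [13,21),[12,20),[11,19),[10,18),[9,17),[8,16),[7,15),[6,14); WM=13; [3,11) fires=5 [4,12) fires=5 [5,13) fires=5
i=4 t=14 v=6: → [14,22),[13,21),[12,20),[11,19),[10,18),[9,17),[8,16),[7,15); WM=14; [6,14) fires=6
i=5 t=15 v=8: → [15,23),[14,22),[13,21),[12,20),[11,19),[10,18),[9,17),[8,16); WM=15; [7,15) fires=6
i=6 t=18 v=3: → [18,26),[17,25),[16,24),[15,23),[14,22),[13,21),[12,20),[11,19); WM=18; [8,16) fires=8 [9,17) fires=8 [10,18) fires=8
i=7 t=19 v=6: → [19,27),[18,26),[17,25),[16,24),[15,23),[14,22),[13,21),[12,20); WM=19; [11,19) fires=8
i=8 t=37 v=7: → [37,45),[36,44),[35,43),[34,42),[33,41),[32,40),[31,39),[30,38); WM=37; [12,20) fires=8 [13,21) fires=8 [14,22) fires=8 [15,23) fires=8 [16,24) fires=6 [17,25) fires=6 [18,26) fires=6 [19,27) fires=6
i=9 t=39 v=4: → [39,47),[38,46),[37,45),[36,44),[35,43),[34,42),[33,41),[32,40); WM=39; [30,38) fires=7 [31,39) fires=7

[3,11)=5 [4,12)=5 [5,13)=5 [6,14)=6 [7,15)=6 [8,16)=8 [9,17)=8 [10,18)=8 [11,19)=8 [12,20)=8 [13,21)=8 [14,22)=8 [15,23)=8 [16,24)=6 [17,25)=6 [18,26)=6 [19,27)=6 [30,38)=7 [31,39)=7 [32,40)=7 [33,41)=7 [34,42)=7 [35,43)=7 [36,44)=7 [37,45)=7 [38,46)=4 [39,47)=4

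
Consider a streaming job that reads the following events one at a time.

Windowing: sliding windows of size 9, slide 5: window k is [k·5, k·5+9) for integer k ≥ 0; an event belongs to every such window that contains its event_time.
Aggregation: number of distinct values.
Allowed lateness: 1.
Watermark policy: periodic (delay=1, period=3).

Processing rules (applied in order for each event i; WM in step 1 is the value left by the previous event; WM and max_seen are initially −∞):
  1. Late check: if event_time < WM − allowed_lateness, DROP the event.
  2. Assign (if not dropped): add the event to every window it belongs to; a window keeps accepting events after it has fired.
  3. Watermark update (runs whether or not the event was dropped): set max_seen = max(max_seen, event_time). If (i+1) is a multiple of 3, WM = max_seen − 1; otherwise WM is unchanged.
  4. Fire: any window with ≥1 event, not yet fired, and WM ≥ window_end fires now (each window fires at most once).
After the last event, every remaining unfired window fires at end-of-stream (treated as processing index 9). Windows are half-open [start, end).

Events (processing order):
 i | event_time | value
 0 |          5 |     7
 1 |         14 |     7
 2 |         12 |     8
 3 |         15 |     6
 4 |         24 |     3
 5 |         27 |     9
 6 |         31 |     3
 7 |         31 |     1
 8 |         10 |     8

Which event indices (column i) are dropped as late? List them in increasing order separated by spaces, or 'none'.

i=0 t=5 v=7: → [5,14),[0,9); WM=−∞
i=1 t=14 v=7: → [10,19); WM=−∞
i=2 t=12 v=8: → [10,19),[5,14); WM=13; [0,9) fires=1
i=3 t=15 v=6: → [15,24),[10,19); WM=13
i=4 t=24 v=3: → [20,29); WM=13
i=5 t=27 v=9: → [25,34),[20,29); WM=26; [5,14) fires=2 [10,19) fires=3 [15,24) fires=1
i=6 t=31 v=3: → [30,39),[25,34); WM=26
i=7 t=31 v=1: → [30,39),[25,34); WM=26
i=8 t=10 v=8: DROP (t<26-1); WM=30; [20,29) fires=2

8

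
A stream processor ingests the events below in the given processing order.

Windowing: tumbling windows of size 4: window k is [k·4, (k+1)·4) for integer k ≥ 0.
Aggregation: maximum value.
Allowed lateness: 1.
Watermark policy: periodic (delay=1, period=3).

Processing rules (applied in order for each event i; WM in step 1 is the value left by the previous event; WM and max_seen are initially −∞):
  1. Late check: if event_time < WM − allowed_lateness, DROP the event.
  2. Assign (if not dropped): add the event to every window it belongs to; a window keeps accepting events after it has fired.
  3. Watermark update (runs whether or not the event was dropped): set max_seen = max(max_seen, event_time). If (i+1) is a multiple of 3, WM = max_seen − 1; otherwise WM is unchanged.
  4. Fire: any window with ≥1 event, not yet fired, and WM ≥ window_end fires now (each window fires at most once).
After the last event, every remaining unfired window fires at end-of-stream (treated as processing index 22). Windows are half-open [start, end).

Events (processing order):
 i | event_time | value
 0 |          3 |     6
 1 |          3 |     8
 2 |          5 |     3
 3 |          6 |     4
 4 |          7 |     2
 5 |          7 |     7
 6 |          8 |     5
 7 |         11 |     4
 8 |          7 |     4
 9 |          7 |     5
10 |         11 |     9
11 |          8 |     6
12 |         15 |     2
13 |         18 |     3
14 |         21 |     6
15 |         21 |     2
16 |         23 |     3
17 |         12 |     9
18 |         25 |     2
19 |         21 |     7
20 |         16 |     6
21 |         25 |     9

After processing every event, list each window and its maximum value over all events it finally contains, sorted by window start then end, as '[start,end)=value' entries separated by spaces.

[0,4)=8 [4,8)=7 [8,12)=9 [12,16)=2 [16,20)=3 [20,24)=7 [24,28)=9

i=0 t=3 v=6: → [0,4); WM=−∞
i=1 t=3 v=8: → [0,4); WM=−∞
i=2 t=5 v=3: → [4,8); WM=4; [0,4) fires=8
i=3 t=6 v=4: → [4,8); WM=4
i=4 t=7 v=2: → [4,8); WM=4
i=5 t=7 v=7: → [4,8); WM=6
i=6 t=8 v=5: → [8,12); WM=6
i=7 t=11 v=4: → [8,12); WM=6
i=8 t=7 v=4: → [4,8); WM=10; [4,8) fires=7
i=9 t=7 v=5: DROP (t<10-1); WM=10
i=10 t=11 v=9: → [8,12); WM=10
i=11 t=8 v=6: DROP (t<10-1); WM=10
i=12 t=15 v=2: → [12,16); WM=10
i=13 t=18 v=3: → [16,20); WM=10
i=14 t=21 v=6: → [20,24); WM=20; [8,12) fires=9 [12,16) fires=2 [16,20) fires=3
i=15 t=21 v=2: → [20,24); WM=20
i=16 t=23 v=3: → [20,24); WM=20
i=17 t=12 v=9: DROP (t<20-1); WM=22
i=18 t=25 v=2: → [24,28); WM=22
i=19 t=21 v=7: → [20,24); WM=22
i=20 t=16 v=6: DROP (t<22-1); WM=24; [20,24) fires=7
i=21 t=25 v=9: → [24,28); WM=24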